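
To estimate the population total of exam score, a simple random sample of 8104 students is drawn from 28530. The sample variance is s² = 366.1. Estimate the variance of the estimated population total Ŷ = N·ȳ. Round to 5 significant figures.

Var(Ŷ) = N²·Var(ȳ) = N²·(1 − n/N)·s²/n.
f = 8104/28530 = 0.28405188; Var(ȳ) = 0.71594812·366.1/8104 = 0.032343116.
Var(Ŷ) = 28530² · 0.032343116 = 2.6326032 × 10^7.

2.6326 × 10^7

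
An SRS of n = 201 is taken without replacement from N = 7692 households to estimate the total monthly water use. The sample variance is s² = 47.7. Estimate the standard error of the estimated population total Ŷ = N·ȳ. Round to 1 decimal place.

3697.9

Var(Ŷ) = N²·Var(ȳ) = N²·(1 − n/N)·s²/n.
f = 201/7692 = 0.02613105; Var(ȳ) = 0.97386895·47.7/201 = 0.23111218.
Var(Ŷ) = 7692² · 0.23111218 = 1.3674183 × 10^7.
SE(Ŷ) = √(1.3674183 × 10^7) = 3697.9.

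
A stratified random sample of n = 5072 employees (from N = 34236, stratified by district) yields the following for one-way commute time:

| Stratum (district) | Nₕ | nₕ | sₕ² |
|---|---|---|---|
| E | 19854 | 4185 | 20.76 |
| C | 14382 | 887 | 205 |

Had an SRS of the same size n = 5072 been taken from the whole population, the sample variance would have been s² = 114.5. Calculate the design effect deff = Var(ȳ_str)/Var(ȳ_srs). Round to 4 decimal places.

2.0585

Var(ȳ_str) = Σ Wₕ²(1−fₕ)sₕ²/nₕ with Wₕ = Nₕ/34236:
  E: (19854/34236)²·(1−4185/19854)·20.76/4185 = 0.0013166039
  C: (14382/34236)²·(1−887/14382)·205/887 = 0.038269816
  → Var(ȳ_str) = 0.03958642.
Var(ȳ_srs) = (1 − 5072/34236)·114.5/5072 = 0.019230488.
deff = 0.03958642 / 0.019230488 = 2.0585.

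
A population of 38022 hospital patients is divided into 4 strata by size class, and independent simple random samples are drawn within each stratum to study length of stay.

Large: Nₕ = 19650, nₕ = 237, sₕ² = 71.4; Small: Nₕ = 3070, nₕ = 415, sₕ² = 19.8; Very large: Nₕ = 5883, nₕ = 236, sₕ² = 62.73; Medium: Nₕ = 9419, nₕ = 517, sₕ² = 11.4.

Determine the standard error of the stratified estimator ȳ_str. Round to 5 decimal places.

0.29521

Var(ȳ_str) = Σₕ Wₕ²(1 − fₕ)sₕ²/nₕ with Wₕ = Nₕ/N, N = 38022.
Large: Wₕ = 0.51680606; term = 0.51680606²·(1 − 0.01206107)·71.4/237 = 0.079494148.
Small: Wₕ = 0.08074273; term = 0.08074273²·(1 − 0.13517915)·19.8/415 = 2.6899864 × 10^-4.
Very large: Wₕ = 0.15472621; term = 0.15472621²·(1 − 0.04011559)·62.73/236 = 0.0061081544.
Medium: Wₕ = 0.24772500; term = 0.24772500²·(1 − 0.05488905)·11.4/517 = 0.0012789006.
Sum = 0.087150202.
SE = √(0.087150202) = 0.29521.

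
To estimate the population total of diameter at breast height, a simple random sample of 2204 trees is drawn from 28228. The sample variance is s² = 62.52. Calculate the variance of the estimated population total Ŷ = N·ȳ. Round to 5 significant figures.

2.0838 × 10^7

Var(Ŷ) = N²·Var(ȳ) = N²·(1 − n/N)·s²/n.
f = 2204/28228 = 0.07807850; Var(ȳ) = 0.92192150·62.52/2204 = 0.026151784.
Var(Ŷ) = 28228² · 0.026151784 = 2.0838264 × 10^7.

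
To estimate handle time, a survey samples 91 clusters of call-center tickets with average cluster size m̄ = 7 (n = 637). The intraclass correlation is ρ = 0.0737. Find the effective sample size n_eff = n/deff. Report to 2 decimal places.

441.69

deff = 1 + (7 − 1)·0.0737 = 1 + 0.4422 = 1.4422.
n_eff = 637 / 1.4422 = 441.69.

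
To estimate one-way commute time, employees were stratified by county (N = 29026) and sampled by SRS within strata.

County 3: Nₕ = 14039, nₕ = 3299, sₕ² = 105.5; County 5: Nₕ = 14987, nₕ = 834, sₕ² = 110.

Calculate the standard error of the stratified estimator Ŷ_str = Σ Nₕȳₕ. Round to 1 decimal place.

Var(Ŷ_str) = Σₕ Nₕ²(1 − fₕ)sₕ²/nₕ.
County 3: 14039²·(1 − 3299/14039)·105.5/3299 = 4.8218156 × 10^6.
County 5: 14987²·(1 − 834/14987)·110/834 = 2.7976272 × 10^7.
Sum = 3.2798088 × 10^7.
SE = √(3.2798088 × 10^7) = 5727.0.

5727.0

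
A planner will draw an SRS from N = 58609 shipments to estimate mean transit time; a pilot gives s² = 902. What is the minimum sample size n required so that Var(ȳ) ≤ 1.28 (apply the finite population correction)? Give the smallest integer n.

697

Without fpc, n₀ = s²/D = 902/1.28 = 704.6875.
With fpc, (1 − n/N)·s²/n ≤ D requires n ≥ n₀/(1 + n₀/N) = 704.6875/(1 + 704.6875/58609) = 696.3153.
Rounding up, n = 697.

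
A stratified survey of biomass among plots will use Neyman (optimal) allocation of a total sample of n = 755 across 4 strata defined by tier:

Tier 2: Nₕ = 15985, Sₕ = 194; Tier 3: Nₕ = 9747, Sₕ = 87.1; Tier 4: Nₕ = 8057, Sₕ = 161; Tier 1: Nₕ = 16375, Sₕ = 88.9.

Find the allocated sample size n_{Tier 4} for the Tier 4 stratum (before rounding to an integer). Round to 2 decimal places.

146.11

Neyman allocation: nₕ = n·NₕSₕ / Σⱼ NⱼSⱼ.
Σ NⱼSⱼ = 15985·194 + 9747·87.1 + 8057·161 + 16375·88.9 = 6.7029682 × 10^6.
n_{Tier 4} = 755·8057·161 / (6.7029682 × 10^6) = 146.11.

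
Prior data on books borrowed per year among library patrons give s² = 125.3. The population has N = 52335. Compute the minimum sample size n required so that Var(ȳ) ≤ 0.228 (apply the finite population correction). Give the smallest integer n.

Without fpc, n₀ = s²/D = 125.3/0.228 = 549.5614.
With fpc, (1 − n/N)·s²/n ≤ D requires n ≥ n₀/(1 + n₀/N) = 549.5614/(1 + 549.5614/52335) = 543.8505.
Rounding up, n = 544.

544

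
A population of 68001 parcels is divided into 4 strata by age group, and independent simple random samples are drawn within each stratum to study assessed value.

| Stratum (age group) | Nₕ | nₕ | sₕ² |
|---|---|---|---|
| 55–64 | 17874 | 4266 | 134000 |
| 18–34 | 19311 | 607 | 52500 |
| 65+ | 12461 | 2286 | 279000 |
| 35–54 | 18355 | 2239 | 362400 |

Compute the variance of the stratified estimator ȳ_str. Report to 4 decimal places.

22.1087

Var(ȳ_str) = Σₕ Wₕ²(1 − fₕ)sₕ²/nₕ with Wₕ = Nₕ/N, N = 68001.
55–64: Wₕ = 0.26284908; term = 0.26284908²·(1 − 0.23867069)·134000/4266 = 1.6522258.
18–34: Wₕ = 0.28398112; term = 0.28398112²·(1 − 0.03143286)·52500/607 = 6.7558387.
65+: Wₕ = 0.18324731; term = 0.18324731²·(1 − 0.18345237)·279000/2286 = 3.3464527.
35–54: Wₕ = 0.26992250; term = 0.26992250²·(1 − 0.12198311)·362400/2239 = 10.354166.
Sum = 22.108683.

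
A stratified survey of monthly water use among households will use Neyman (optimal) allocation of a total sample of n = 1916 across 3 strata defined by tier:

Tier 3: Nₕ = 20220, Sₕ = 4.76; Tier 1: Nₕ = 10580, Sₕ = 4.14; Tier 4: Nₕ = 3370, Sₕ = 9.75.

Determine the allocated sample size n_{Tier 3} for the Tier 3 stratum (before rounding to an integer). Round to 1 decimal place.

1066.5

Neyman allocation: nₕ = n·NₕSₕ / Σⱼ NⱼSⱼ.
Σ NⱼSⱼ = 20220·4.76 + 10580·4.14 + 3370·9.75 = 172905.9.
n_{Tier 3} = 1916·20220·4.76 / 172905.9 = 1066.5.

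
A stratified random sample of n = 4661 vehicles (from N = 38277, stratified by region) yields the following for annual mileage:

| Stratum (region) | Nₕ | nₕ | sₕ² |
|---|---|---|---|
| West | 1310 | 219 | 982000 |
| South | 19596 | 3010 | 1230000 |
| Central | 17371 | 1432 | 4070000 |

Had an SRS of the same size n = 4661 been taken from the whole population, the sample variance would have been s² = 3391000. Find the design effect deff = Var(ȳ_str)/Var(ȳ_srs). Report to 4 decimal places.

0.9894

Var(ȳ_str) = Σ Wₕ²(1−fₕ)sₕ²/nₕ with Wₕ = Nₕ/38277:
  West: (1310/38277)²·(1−219/1310)·982000/219 = 4.3740892
  South: (19596/38277)²·(1−3010/19596)·1230000/3010 = 90.650859
  Central: (17371/38277)²·(1−1432/17371)·4070000/1432 = 537.10785
  → Var(ȳ_str) = 632.1328.
Var(ȳ_srs) = (1 − 4661/38277)·3391000/4661 = 638.93522.
deff = 632.1328 / 638.93522 = 0.9894.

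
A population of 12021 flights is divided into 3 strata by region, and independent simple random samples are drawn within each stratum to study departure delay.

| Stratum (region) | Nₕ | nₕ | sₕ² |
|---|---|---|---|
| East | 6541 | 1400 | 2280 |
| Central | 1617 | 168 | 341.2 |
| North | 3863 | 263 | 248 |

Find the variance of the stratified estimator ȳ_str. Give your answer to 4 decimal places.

0.5027

Var(ȳ_str) = Σₕ Wₕ²(1 − fₕ)sₕ²/nₕ with Wₕ = Nₕ/N, N = 12021.
East: Wₕ = 0.54413110; term = 0.54413110²·(1 − 0.21403455)·2280/1400 = 0.37898094.
Central: Wₕ = 0.13451460; term = 0.13451460²·(1 − 0.10389610)·341.2/168 = 0.032930396.
North: Wₕ = 0.32135430; term = 0.32135430²·(1 − 0.06808180)·248/263 = 0.090749021.
Sum = 0.50266036.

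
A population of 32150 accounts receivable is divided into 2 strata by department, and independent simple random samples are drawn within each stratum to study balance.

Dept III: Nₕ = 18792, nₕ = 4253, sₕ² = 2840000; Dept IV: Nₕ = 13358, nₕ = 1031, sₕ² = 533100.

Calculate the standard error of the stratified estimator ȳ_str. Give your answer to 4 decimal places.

Var(ȳ_str) = Σₕ Wₕ²(1 − fₕ)sₕ²/nₕ with Wₕ = Nₕ/N, N = 32150.
Dept III: Wₕ = 0.58451011; term = 0.58451011²·(1 − 0.22631971)·2840000/4253 = 176.50969.
Dept IV: Wₕ = 0.41548989; term = 0.41548989²·(1 − 0.07718221)·533100/1031 = 82.373382.
Sum = 258.88307.
SE = √(258.88307) = 16.0898.

16.0898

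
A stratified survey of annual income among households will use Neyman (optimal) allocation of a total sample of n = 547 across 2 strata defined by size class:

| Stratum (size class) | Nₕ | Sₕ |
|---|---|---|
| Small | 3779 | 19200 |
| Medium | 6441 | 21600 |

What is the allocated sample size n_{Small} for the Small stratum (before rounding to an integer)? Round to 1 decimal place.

187.5

Neyman allocation: nₕ = n·NₕSₕ / Σⱼ NⱼSⱼ.
Σ NⱼSⱼ = 3779·19200 + 6441·21600 = 2.116824 × 10^8.
n_{Small} = 547·3779·19200 / (2.116824 × 10^8) = 187.5.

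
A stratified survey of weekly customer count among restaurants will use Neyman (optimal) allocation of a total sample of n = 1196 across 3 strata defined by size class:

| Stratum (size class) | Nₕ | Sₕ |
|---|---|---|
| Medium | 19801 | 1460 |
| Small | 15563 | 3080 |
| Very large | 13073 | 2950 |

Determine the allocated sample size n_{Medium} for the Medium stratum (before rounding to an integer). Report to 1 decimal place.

Neyman allocation: nₕ = n·NₕSₕ / Σⱼ NⱼSⱼ.
Σ NⱼSⱼ = 19801·1460 + 15563·3080 + 13073·2950 = 1.1540885 × 10^8.
n_{Medium} = 1196·19801·1460 / (1.1540885 × 10^8) = 299.6.

299.6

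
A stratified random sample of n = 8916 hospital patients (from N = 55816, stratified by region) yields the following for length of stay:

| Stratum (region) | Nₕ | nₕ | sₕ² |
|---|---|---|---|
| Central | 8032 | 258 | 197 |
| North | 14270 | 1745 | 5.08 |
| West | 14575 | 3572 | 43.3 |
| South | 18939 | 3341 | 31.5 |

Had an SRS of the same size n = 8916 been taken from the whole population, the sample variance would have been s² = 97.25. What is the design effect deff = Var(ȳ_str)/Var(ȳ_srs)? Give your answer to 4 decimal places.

1.8536

Var(ȳ_str) = Σ Wₕ²(1−fₕ)sₕ²/nₕ with Wₕ = Nₕ/55816:
  Central: (8032/55816)²·(1−258/8032)·197/258 = 0.015303731
  North: (14270/55816)²·(1−1745/14270)·5.08/1745 = 1.6701388 × 10^-4
  West: (14575/55816)²·(1−3572/14575)·43.3/3572 = 6.2399154 × 10^-4
  South: (18939/55816)²·(1−3341/18939)·31.5/3341 = 8.940105 × 10^-4
  → Var(ȳ_str) = 0.016988747.
Var(ȳ_srs) = (1 − 8916/55816)·97.25/8916 = 0.0091650256.
deff = 0.016988747 / 0.0091650256 = 1.8536.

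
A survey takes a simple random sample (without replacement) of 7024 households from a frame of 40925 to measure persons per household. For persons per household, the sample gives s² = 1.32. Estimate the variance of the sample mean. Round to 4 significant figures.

Under SRS without replacement, Var(ȳ) = (1 − f)·s²/n with f = n/N = 7024/40925 = 0.17163103.
Var(ȳ) = (1 − 0.17163103)·1.32/7024 = 0.82836897·1.8792711 × 10^-4 = 1.5567298 × 10^-4.

1.557 × 10^-4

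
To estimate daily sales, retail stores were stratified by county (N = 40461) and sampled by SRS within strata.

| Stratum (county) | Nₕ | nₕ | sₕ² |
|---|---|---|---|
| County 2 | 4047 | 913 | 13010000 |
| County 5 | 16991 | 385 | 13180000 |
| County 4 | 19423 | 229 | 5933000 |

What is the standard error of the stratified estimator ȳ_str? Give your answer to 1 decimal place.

109.1

Var(ȳ_str) = Σₕ Wₕ²(1 − fₕ)sₕ²/nₕ with Wₕ = Nₕ/N, N = 40461.
County 2: Wₕ = 0.10002224; term = 0.10002224²·(1 − 0.22559921)·13010000/913 = 110.39909.
County 5: Wₕ = 0.41993525; term = 0.41993525²·(1 − 0.02265905)·13180000/385 = 5900.1823.
County 4: Wₕ = 0.48004251; term = 0.48004251²·(1 − 0.01179015)·5933000/229 = 5899.9379.
Sum = 11910.519.
SE = √(11910.519) = 109.1.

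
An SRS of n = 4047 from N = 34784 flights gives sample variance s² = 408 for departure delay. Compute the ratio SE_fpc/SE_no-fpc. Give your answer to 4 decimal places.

0.9400

f = n/N = 4047/34784 = 0.11634660.
SE_no-fpc = √(s²/n) = 0.31751444; SE_fpc = √((1−f)s²/n) = 0.29847259.
Ratio = √(1−f) = 0.94002841.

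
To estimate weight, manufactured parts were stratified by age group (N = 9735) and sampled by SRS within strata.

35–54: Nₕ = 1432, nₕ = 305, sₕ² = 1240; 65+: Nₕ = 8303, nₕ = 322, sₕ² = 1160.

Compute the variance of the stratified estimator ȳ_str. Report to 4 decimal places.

2.5882

Var(ȳ_str) = Σₕ Wₕ²(1 − fₕ)sₕ²/nₕ with Wₕ = Nₕ/N, N = 9735.
35–54: Wₕ = 0.14709810; term = 0.14709810²·(1 − 0.21298883)·1240/305 = 0.069233593.
65+: Wₕ = 0.85290190; term = 0.85290190²·(1 − 0.03878116)·1160/322 = 2.5189674.
Sum = 2.588201.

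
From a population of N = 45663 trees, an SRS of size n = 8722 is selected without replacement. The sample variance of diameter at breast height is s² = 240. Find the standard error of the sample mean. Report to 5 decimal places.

0.14920

Under SRS without replacement, Var(ȳ) = (1 − f)·s²/n with f = n/N = 8722/45663 = 0.19100804.
Var(ȳ) = (1 − 0.19100804)·240/8722 = 0.80899196·0.027516625 = 0.022260728.
SE(ȳ) = √(0.022260728) = 0.14920.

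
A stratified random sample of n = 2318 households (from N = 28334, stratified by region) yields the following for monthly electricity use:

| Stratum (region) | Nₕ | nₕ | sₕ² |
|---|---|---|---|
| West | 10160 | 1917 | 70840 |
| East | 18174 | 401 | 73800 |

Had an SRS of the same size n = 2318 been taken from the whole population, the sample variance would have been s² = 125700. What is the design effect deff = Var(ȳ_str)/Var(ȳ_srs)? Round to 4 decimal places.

1.5646

Var(ȳ_str) = Σ Wₕ²(1−fₕ)sₕ²/nₕ with Wₕ = Nₕ/28334:
  West: (10160/28334)²·(1−1917/10160)·70840/1917 = 3.8549582
  East: (18174/28334)²·(1−401/18174)·73800/401 = 74.047001
  → Var(ȳ_str) = 77.901959.
Var(ȳ_srs) = (1 − 2318/28334)·125700/2318 = 49.791416.
deff = 77.901959 / 49.791416 = 1.5646.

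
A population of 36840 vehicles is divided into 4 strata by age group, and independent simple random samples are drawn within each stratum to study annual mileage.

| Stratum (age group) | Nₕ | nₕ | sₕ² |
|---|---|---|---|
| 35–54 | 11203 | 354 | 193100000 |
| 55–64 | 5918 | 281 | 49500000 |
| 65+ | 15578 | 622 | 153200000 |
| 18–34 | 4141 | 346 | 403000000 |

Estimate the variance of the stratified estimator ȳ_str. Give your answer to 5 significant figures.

108950

Var(ȳ_str) = Σₕ Wₕ²(1 − fₕ)sₕ²/nₕ with Wₕ = Nₕ/N, N = 36840.
35–54: Wₕ = 0.30409881; term = 0.30409881²·(1 − 0.03159868)·193100000/354 = 48849.915.
55–64: Wₕ = 0.16064061; term = 0.16064061²·(1 − 0.04748226)·49500000/281 = 4329.9475.
65+: Wₕ = 0.42285559; term = 0.42285559²·(1 − 0.03992810)·153200000/622 = 42282.075.
18–34: Wₕ = 0.11240499; term = 0.11240499²·(1 − 0.08355470)·403000000/346 = 13486.732.
Sum = 108948.67.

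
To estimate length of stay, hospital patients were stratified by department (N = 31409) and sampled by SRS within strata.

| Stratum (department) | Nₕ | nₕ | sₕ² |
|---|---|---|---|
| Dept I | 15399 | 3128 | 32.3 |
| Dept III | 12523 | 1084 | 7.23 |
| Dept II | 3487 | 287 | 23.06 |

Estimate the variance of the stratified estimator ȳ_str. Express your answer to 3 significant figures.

0.00386

Var(ȳ_str) = Σₕ Wₕ²(1 − fₕ)sₕ²/nₕ with Wₕ = Nₕ/N, N = 31409.
Dept I: Wₕ = 0.49027349; term = 0.49027349²·(1 − 0.20313007)·32.3/3128 = 0.0019778804.
Dept III: Wₕ = 0.39870738; term = 0.39870738²·(1 − 0.08656073)·7.23/1084 = 9.6849467 × 10^-4.
Dept II: Wₕ = 0.11101913; term = 0.11101913²·(1 − 0.08230571)·23.06/287 = 9.0880585 × 10^-4.
Sum = 0.0038551809.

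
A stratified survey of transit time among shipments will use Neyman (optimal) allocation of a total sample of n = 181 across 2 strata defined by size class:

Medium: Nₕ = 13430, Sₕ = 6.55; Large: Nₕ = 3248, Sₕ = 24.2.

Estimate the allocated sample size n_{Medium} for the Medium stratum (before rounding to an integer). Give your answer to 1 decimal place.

95.6

Neyman allocation: nₕ = n·NₕSₕ / Σⱼ NⱼSⱼ.
Σ NⱼSⱼ = 13430·6.55 + 3248·24.2 = 166568.1.
n_{Medium} = 181·13430·6.55 / 166568.1 = 95.6.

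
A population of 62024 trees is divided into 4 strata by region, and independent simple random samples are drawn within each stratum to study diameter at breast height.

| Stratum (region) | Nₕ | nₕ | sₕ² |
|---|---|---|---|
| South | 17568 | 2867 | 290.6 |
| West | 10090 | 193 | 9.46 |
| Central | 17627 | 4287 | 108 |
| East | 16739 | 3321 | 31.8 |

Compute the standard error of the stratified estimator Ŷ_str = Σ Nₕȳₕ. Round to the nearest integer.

Var(Ŷ_str) = Σₕ Nₕ²(1 − fₕ)sₕ²/nₕ.
South: 17568²·(1 − 2867/17568)·290.6/2867 = 2.6178039 × 10^7.
West: 10090²·(1 − 193/10090)·9.46/193 = 4.894728 × 10^6.
Central: 17627²·(1 − 4287/17627)·108/4287 = 5.9238562 × 10^6.
East: 16739²·(1 − 3321/16739)·31.8/3321 = 2.1506787 × 10^6.
Sum = 3.9147302 × 10^7.
SE = √(3.9147302 × 10^7) = 6257.

6257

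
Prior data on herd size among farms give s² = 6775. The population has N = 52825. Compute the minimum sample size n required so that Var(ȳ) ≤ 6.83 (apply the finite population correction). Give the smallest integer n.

974

Without fpc, n₀ = s²/D = 6775/6.83 = 991.9473.
With fpc, (1 − n/N)·s²/n ≤ D requires n ≥ n₀/(1 + n₀/N) = 991.9473/(1 + 991.9473/52825) = 973.6639.
Rounding up, n = 974.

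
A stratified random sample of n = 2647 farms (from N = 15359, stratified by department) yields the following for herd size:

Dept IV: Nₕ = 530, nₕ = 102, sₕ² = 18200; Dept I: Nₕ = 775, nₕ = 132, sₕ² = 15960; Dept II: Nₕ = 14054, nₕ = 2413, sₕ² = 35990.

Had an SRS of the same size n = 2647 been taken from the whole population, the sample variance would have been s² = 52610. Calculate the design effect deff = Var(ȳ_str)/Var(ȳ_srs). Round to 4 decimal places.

Var(ȳ_str) = Σ Wₕ²(1−fₕ)sₕ²/nₕ with Wₕ = Nₕ/15359:
  Dept IV: (530/15359)²·(1−102/530)·18200/102 = 0.17157933
  Dept I: (775/15359)²·(1−132/775)·15960/132 = 0.25541462
  Dept II: (14054/15359)²·(1−2413/14054)·35990/2413 = 10.344009
  → Var(ȳ_str) = 10.771003.
Var(ȳ_srs) = (1 − 2647/15359)·52610/2647 = 16.449977.
deff = 10.771003 / 16.449977 = 0.6548.

0.6548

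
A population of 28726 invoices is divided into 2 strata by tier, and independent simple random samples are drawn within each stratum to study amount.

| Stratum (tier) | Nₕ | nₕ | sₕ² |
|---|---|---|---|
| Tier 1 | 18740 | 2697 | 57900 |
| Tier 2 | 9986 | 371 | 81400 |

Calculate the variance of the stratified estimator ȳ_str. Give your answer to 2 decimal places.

Var(ȳ_str) = Σₕ Wₕ²(1 − fₕ)sₕ²/nₕ with Wₕ = Nₕ/N, N = 28726.
Tier 1: Wₕ = 0.65237067; term = 0.65237067²·(1 − 0.14391676)·57900/2697 = 7.8217238.
Tier 2: Wₕ = 0.34762933; term = 0.34762933²·(1 − 0.03715201)·81400/371 = 25.529425.
Sum = 33.351149.

33.35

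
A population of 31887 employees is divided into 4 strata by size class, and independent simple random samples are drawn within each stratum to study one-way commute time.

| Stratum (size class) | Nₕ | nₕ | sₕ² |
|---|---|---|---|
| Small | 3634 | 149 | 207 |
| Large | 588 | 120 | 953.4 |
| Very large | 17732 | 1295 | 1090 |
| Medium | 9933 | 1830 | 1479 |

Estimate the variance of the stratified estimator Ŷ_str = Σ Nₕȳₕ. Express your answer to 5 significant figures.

Var(Ŷ_str) = Σₕ Nₕ²(1 − fₕ)sₕ²/nₕ.
Small: 3634²·(1 − 149/3634)·207/149 = 1.7594291 × 10^7.
Large: 588²·(1 − 120/588)·953.4/120 = 2.1863369 × 10^6.
Very large: 17732²·(1 − 1295/17732)·1090/1295 = 2.4532229 × 10^8.
Medium: 9933²·(1 − 1830/9933)·1479/1830 = 6.504941 × 10^7.
Sum = 3.3015233 × 10^8.

3.3015 × 10^8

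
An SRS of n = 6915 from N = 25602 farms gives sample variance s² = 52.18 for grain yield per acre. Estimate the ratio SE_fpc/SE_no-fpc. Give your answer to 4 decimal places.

0.8543

f = n/N = 6915/25602 = 0.27009609.
SE_no-fpc = √(s²/n) = 0.086867224; SE_fpc = √((1−f)s²/n) = 0.074214504.
Ratio = √(1−f) = 0.85434414.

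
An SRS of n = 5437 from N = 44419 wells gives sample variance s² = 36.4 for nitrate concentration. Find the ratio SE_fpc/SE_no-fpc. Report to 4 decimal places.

f = n/N = 5437/44419 = 0.12240258.
SE_no-fpc = √(s²/n) = 0.081822176; SE_fpc = √((1−f)s²/n) = 0.076651154.
Ratio = √(1−f) = 0.93680170.

0.9368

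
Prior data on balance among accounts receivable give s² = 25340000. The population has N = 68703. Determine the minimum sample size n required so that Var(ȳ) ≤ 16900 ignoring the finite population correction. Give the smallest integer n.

Without fpc, n₀ = s²/D = 25340000/16900 = 1499.4083.
Rounding up, n = 1500.

1500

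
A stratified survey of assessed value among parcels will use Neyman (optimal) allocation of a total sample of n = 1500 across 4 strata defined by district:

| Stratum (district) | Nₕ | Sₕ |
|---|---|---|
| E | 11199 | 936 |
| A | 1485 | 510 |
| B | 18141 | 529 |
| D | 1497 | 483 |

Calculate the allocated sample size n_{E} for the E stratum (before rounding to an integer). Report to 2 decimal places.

Neyman allocation: nₕ = n·NₕSₕ / Σⱼ NⱼSⱼ.
Σ NⱼSⱼ = 11199·936 + 1485·510 + 18141·529 + 1497·483 = 2.1559254 × 10^7.
n_{E} = 1500·11199·936 / (2.1559254 × 10^7) = 729.31.

729.31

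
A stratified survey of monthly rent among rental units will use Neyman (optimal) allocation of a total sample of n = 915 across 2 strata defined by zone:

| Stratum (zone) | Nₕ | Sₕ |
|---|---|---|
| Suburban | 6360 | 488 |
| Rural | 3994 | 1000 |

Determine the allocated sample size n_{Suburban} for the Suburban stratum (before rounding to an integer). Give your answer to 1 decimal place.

Neyman allocation: nₕ = n·NₕSₕ / Σⱼ NⱼSⱼ.
Σ NⱼSⱼ = 6360·488 + 3994·1000 = 7.09768 × 10^6.
n_{Suburban} = 915·6360·488 / (7.09768 × 10^6) = 400.1.

400.1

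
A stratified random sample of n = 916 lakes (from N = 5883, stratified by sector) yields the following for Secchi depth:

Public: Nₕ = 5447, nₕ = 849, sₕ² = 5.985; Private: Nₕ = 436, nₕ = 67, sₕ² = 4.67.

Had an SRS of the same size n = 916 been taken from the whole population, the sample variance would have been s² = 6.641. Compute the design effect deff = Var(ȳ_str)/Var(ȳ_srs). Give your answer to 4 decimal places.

Var(ȳ_str) = Σ Wₕ²(1−fₕ)sₕ²/nₕ with Wₕ = Nₕ/5883:
  Public: (5447/5883)²·(1−849/5447)·5.985/849 = 0.0051013499
  Private: (436/5883)²·(1−67/436)·4.67/67 = 3.2400912 × 10^-4
  → Var(ȳ_str) = 0.005425359.
Var(ȳ_srs) = (1 − 916/5883)·6.641/916 = 0.0061211542.
deff = 0.005425359 / 0.0061211542 = 0.8863.

0.8863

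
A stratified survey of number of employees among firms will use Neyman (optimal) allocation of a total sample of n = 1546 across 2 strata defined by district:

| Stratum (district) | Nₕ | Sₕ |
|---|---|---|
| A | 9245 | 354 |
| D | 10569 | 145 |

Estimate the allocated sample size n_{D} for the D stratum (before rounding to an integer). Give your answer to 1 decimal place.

493.1

Neyman allocation: nₕ = n·NₕSₕ / Σⱼ NⱼSⱼ.
Σ NⱼSⱼ = 9245·354 + 10569·145 = 4.805235 × 10^6.
n_{D} = 1546·10569·145 / (4.805235 × 10^6) = 493.1.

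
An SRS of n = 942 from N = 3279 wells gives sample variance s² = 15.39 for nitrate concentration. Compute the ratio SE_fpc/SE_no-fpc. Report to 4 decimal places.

0.8442

f = n/N = 942/3279 = 0.28728271.
SE_no-fpc = √(s²/n) = 0.12781854; SE_fpc = √((1−f)s²/n) = 0.10790772.
Ratio = √(1−f) = 0.84422585.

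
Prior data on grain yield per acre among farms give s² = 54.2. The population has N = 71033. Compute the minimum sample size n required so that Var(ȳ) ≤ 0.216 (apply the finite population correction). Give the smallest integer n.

251

Without fpc, n₀ = s²/D = 54.2/0.216 = 250.9259.
With fpc, (1 − n/N)·s²/n ≤ D requires n ≥ n₀/(1 + n₀/N) = 250.9259/(1 + 250.9259/71033) = 250.0426.
Rounding up, n = 251.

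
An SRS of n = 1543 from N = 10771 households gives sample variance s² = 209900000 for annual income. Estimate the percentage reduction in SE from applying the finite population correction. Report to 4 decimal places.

f = n/N = 1543/10771 = 0.14325504.
SE_no-fpc = √(s²/n) = 368.82747; SE_fpc = √((1−f)s²/n) = 341.38862.
Ratio = √(1−f) = 0.92560519. Reduction = 100·(1 − 0.92560519) = 7.4395%.

7.4395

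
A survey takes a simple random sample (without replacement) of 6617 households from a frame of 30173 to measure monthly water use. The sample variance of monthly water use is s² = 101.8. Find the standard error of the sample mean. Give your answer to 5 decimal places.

0.10959

Under SRS without replacement, Var(ȳ) = (1 − f)·s²/n with f = n/N = 6617/30173 = 0.21930202.
Var(ȳ) = (1 − 0.21930202)·101.8/6617 = 0.78069798·0.015384615 = 0.012010738.
SE(ȳ) = √(0.012010738) = 0.10959.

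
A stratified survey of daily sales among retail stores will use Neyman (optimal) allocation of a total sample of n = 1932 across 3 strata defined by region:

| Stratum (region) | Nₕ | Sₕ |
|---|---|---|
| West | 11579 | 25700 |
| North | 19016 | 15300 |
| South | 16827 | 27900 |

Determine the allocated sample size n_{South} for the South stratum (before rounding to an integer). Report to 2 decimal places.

857.30

Neyman allocation: nₕ = n·NₕSₕ / Σⱼ NⱼSⱼ.
Σ NⱼSⱼ = 11579·25700 + 19016·15300 + 16827·27900 = 1.0579984 × 10^9.
n_{South} = 1932·16827·27900 / (1.0579984 × 10^9) = 857.30.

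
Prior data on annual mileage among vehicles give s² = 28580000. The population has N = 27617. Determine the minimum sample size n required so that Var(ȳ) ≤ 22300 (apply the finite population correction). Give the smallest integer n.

Without fpc, n₀ = s²/D = 28580000/22300 = 1281.6143.
With fpc, (1 − n/N)·s²/n ≤ D requires n ≥ n₀/(1 + n₀/N) = 1281.6143/(1 + 1281.6143/27617) = 1224.7764.
Rounding up, n = 1225.

1225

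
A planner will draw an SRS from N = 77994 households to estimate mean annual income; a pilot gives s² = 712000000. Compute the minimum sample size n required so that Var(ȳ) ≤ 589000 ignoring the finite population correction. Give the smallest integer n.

Without fpc, n₀ = s²/D = 712000000/589000 = 1208.8285.
Rounding up, n = 1209.

1209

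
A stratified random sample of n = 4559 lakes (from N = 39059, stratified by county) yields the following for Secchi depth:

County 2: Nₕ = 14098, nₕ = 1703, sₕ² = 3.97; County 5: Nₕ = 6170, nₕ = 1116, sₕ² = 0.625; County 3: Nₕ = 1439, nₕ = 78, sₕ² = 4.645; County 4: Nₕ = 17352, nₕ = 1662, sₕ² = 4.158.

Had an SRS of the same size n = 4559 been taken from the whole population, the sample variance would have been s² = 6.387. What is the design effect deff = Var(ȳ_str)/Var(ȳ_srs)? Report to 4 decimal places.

Var(ȳ_str) = Σ Wₕ²(1−fₕ)sₕ²/nₕ with Wₕ = Nₕ/39059:
  County 2: (14098/39059)²·(1−1703/14098)·3.97/1703 = 2.6701623 × 10^-4
  County 5: (6170/39059)²·(1−1116/6170)·0.625/1116 = 1.1447061 × 10^-5
  County 3: (1439/39059)²·(1−78/1439)·4.645/78 = 7.6448293 × 10^-5
  County 4: (17352/39059)²·(1−1662/17352)·4.158/1662 = 4.4646119 × 10^-4
  → Var(ȳ_str) = 8.0137277 × 10^-4.
Var(ȳ_srs) = (1 − 4559/39059)·6.387/4559 = 0.0012374433.
deff = (8.0137277 × 10^-4) / 0.0012374433 = 0.6476.

0.6476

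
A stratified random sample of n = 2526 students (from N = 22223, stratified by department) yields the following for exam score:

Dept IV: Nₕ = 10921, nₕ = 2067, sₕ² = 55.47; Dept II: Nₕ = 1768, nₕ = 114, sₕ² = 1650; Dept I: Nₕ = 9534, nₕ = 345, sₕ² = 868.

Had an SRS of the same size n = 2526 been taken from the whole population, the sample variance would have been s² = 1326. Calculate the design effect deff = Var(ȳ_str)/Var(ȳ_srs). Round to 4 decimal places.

Var(ȳ_str) = Σ Wₕ²(1−fₕ)sₕ²/nₕ with Wₕ = Nₕ/22223:
  Dept IV: (10921/22223)²·(1−2067/10921)·55.47/2067 = 0.0052542924
  Dept II: (1768/22223)²·(1−114/1768)·1650/114 = 0.085702104
  Dept I: (9534/22223)²·(1−345/9534)·868/345 = 0.4463121
  → Var(ȳ_str) = 0.5372685.
Var(ȳ_srs) = (1 − 2526/22223)·1326/2526 = 0.46527271.
deff = 0.5372685 / 0.46527271 = 1.1547.

1.1547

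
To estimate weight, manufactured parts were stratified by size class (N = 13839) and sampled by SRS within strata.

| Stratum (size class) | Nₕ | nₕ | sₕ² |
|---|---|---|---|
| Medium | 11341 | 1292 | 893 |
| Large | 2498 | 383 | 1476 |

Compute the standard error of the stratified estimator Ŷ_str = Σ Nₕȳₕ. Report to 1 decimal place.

9956.5

Var(Ŷ_str) = Σₕ Nₕ²(1 − fₕ)sₕ²/nₕ.
Medium: 11341²·(1 − 1292/11341)·893/1292 = 7.8770417 × 10^7.
Large: 2498²·(1 − 383/2498)·1476/383 = 2.0360591 × 10^7.
Sum = 9.9131008 × 10^7.
SE = √(9.9131008 × 10^7) = 9956.5.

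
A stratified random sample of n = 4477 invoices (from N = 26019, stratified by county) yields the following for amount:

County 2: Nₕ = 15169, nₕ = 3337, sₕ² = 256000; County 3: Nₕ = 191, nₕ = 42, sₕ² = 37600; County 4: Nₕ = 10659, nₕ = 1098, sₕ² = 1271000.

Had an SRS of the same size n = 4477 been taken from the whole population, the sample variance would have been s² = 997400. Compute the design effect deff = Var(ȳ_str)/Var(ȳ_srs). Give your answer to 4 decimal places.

Var(ȳ_str) = Σ Wₕ²(1−fₕ)sₕ²/nₕ with Wₕ = Nₕ/26019:
  County 2: (15169/26019)²·(1−3337/15169)·256000/3337 = 20.338441
  County 3: (191/26019)²·(1−42/191)·37600/42 = 0.037633706
  County 4: (10659/26019)²·(1−1098/10659)·1271000/1098 = 174.25361
  → Var(ȳ_str) = 194.62968.
Var(ȳ_srs) = (1 − 4477/26019)·997400/4477 = 184.44959.
deff = 194.62968 / 184.44959 = 1.0552.

1.0552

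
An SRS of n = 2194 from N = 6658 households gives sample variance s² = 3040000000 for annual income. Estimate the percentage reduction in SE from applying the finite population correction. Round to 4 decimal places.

18.1177

f = n/N = 2194/6658 = 0.32952839.
SE_no-fpc = √(s²/n) = 1177.1139; SE_fpc = √((1−f)s²/n) = 963.84828.
Ratio = √(1−f) = 0.81882331. Reduction = 100·(1 − 0.81882331) = 18.1177%.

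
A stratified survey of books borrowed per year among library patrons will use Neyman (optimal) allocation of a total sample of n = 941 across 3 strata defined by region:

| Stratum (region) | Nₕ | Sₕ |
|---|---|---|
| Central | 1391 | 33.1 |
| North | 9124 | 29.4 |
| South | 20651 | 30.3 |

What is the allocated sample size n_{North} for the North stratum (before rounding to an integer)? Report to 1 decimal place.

268.5

Neyman allocation: nₕ = n·NₕSₕ / Σⱼ NⱼSⱼ.
Σ NⱼSⱼ = 1391·33.1 + 9124·29.4 + 20651·30.3 = 940013.
n_{North} = 941·9124·29.4 / 940013 = 268.5.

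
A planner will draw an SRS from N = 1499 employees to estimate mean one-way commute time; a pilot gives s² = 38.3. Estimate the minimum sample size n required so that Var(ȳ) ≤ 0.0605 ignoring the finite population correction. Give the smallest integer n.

634

Without fpc, n₀ = s²/D = 38.3/0.0605 = 633.0579.
Rounding up, n = 634.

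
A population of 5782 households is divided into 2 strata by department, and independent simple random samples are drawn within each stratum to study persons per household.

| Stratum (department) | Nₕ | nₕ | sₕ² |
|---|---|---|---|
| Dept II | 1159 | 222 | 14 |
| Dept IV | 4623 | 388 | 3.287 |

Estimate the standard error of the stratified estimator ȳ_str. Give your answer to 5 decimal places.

0.08372

Var(ȳ_str) = Σₕ Wₕ²(1 − fₕ)sₕ²/nₕ with Wₕ = Nₕ/N, N = 5782.
Dept II: Wₕ = 0.20044967; term = 0.20044967²·(1 − 0.19154443)·14/222 = 0.002048528.
Dept IV: Wₕ = 0.79955033; term = 0.79955033²·(1 − 0.08392819)·3.287/388 = 0.0049612272.
Sum = 0.0070097552.
SE = √(0.0070097552) = 0.08372.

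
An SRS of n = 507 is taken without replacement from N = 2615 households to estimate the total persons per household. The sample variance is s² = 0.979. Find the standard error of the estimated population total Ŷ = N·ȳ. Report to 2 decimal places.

Var(Ŷ) = N²·Var(ȳ) = N²·(1 − n/N)·s²/n.
f = 507/2615 = 0.19388145; Var(ȳ) = 0.80611855·0.979/507 = 0.0015565879.
Var(Ŷ) = 2615² · 0.0015565879 = 10644.298.
SE(Ŷ) = √(10644.298) = 103.17.

103.17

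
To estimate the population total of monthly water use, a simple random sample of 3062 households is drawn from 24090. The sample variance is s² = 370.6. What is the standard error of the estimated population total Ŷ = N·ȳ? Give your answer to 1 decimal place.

7830.1

Var(Ŷ) = N²·Var(ȳ) = N²·(1 − n/N)·s²/n.
f = 3062/24090 = 0.12710668; Var(ȳ) = 0.87289332·370.6/3062 = 0.10564803.
Var(Ŷ) = 24090² · 0.10564803 = 6.1310521 × 10^7.
SE(Ŷ) = √(6.1310521 × 10^7) = 7830.1.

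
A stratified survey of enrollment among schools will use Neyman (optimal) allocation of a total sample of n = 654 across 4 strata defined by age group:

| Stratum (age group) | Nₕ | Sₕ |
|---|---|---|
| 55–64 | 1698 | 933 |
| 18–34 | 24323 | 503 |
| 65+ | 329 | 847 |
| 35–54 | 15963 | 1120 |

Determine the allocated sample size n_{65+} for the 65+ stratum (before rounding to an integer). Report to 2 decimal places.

5.70

Neyman allocation: nₕ = n·NₕSₕ / Σⱼ NⱼSⱼ.
Σ NⱼSⱼ = 1698·933 + 24323·503 + 329·847 + 15963·1120 = 3.1975926 × 10^7.
n_{65+} = 654·329·847 / (3.1975926 × 10^7) = 5.70.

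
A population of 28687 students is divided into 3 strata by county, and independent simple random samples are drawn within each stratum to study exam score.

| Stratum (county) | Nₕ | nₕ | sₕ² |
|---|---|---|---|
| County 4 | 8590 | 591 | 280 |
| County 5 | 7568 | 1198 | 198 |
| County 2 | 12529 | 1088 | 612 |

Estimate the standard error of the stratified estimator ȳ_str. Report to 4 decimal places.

0.3837

Var(ȳ_str) = Σₕ Wₕ²(1 − fₕ)sₕ²/nₕ with Wₕ = Nₕ/N, N = 28687.
County 4: Wₕ = 0.29943877; term = 0.29943877²·(1 − 0.06880093)·280/591 = 0.039557528.
County 5: Wₕ = 0.26381288; term = 0.26381288²·(1 − 0.15829810)·198/1198 = 0.0096818569.
County 2: Wₕ = 0.43674835; term = 0.43674835²·(1 − 0.08683853)·612/1088 = 0.097978922.
Sum = 0.14721831.
SE = √(0.14721831) = 0.3837.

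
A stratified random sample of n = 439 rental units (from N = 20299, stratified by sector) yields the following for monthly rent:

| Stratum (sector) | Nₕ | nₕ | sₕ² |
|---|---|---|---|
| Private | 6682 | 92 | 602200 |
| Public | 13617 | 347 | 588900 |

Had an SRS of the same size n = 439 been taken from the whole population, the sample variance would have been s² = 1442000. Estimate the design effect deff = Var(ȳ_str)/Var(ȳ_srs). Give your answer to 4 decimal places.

0.4493

Var(ȳ_str) = Σ Wₕ²(1−fₕ)sₕ²/nₕ with Wₕ = Nₕ/20299:
  Private: (6682/20299)²·(1−92/6682)·602200/92 = 699.51257
  Public: (13617/20299)²·(1−347/13617)·588900/347 = 744.24368
  → Var(ȳ_str) = 1443.7563.
Var(ȳ_srs) = (1 − 439/20299)·1442000/439 = 3213.7001.
deff = 1443.7563 / 3213.7001 = 0.4493.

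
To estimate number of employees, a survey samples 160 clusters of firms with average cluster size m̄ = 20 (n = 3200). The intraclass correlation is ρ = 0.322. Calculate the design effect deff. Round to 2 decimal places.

deff = 1 + (20 − 1)·0.322 = 1 + 6.118 = 7.118.

7.12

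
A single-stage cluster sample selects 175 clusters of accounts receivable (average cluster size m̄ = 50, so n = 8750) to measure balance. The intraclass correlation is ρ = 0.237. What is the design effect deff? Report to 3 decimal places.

deff = 1 + (50 − 1)·0.237 = 1 + 11.613 = 12.613.

12.613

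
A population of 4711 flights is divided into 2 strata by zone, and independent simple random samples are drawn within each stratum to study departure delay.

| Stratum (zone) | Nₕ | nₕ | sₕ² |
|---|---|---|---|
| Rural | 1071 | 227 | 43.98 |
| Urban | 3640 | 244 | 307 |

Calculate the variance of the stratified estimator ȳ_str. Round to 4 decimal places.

Var(ȳ_str) = Σₕ Wₕ²(1 − fₕ)sₕ²/nₕ with Wₕ = Nₕ/N, N = 4711.
Rural: Wₕ = 0.22734027; term = 0.22734027²·(1 − 0.21195145)·43.98/227 = 0.0078910551.
Urban: Wₕ = 0.77265973; term = 0.77265973²·(1 − 0.06703297)·307/244 = 0.70079566.
Sum = 0.70868672.

0.7087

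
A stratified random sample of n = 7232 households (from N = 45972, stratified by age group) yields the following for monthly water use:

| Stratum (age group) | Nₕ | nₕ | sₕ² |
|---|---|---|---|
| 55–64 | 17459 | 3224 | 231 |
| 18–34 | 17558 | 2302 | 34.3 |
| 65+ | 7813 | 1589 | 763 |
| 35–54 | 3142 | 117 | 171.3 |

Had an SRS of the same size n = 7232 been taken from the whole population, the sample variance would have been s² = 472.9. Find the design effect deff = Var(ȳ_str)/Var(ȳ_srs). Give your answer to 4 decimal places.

Var(ȳ_str) = Σ Wₕ²(1−fₕ)sₕ²/nₕ with Wₕ = Nₕ/45972:
  55–64: (17459/45972)²·(1−3224/17459)·231/3224 = 0.0084257193
  18–34: (17558/45972)²·(1−2302/17558)·34.3/2302 = 0.0018885032
  65+: (7813/45972)²·(1−1589/7813)·763/1589 = 0.011048447
  35–54: (3142/45972)²·(1−117/3142)·171.3/117 = 0.0065844009
  → Var(ȳ_str) = 0.02794707.
Var(ȳ_srs) = (1 − 7232/45972)·472.9/7232 = 0.055103237.
deff = 0.02794707 / 0.055103237 = 0.5072.

0.5072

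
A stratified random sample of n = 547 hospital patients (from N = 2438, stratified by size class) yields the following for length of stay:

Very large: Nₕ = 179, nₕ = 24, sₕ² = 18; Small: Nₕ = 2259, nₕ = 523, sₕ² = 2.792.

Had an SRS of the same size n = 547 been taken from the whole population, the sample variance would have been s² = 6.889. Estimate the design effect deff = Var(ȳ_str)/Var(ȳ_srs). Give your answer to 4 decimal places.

0.7190

Var(ȳ_str) = Σ Wₕ²(1−fₕ)sₕ²/nₕ with Wₕ = Nₕ/2438:
  Very large: (179/2438)²·(1−24/179)·18/24 = 0.003500891
  Small: (2259/2438)²·(1−523/2259)·2.792/523 = 0.0035221859
  → Var(ȳ_str) = 0.0070230769.
Var(ȳ_srs) = (1 − 547/2438)·6.889/547 = 0.0097684731.
deff = 0.0070230769 / 0.0097684731 = 0.7190.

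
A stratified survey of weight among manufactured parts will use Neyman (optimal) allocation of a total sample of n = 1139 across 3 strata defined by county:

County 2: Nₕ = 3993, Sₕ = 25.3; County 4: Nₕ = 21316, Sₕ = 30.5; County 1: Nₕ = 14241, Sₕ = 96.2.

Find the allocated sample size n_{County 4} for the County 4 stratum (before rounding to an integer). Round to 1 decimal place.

349.1

Neyman allocation: nₕ = n·NₕSₕ / Σⱼ NⱼSⱼ.
Σ NⱼSⱼ = 3993·25.3 + 21316·30.5 + 14241·96.2 = 2.1211451 × 10^6.
n_{County 4} = 1139·21316·30.5 / (2.1211451 × 10^6) = 349.1.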